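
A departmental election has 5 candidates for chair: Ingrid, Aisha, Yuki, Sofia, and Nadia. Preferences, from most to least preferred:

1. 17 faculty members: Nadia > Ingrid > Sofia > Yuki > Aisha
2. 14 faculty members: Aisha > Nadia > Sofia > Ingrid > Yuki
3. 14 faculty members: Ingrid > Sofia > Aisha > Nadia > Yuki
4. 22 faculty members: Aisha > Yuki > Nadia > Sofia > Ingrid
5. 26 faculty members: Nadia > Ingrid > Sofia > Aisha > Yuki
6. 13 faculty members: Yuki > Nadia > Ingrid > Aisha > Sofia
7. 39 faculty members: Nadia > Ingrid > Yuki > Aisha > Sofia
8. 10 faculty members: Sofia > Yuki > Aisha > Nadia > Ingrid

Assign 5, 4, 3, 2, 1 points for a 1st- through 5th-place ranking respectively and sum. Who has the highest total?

Ingrid: 17·4 + 14·2 + 14·5 + 22·1 + 26·4 + 13·3 + 39·4 + 10·1 = 497
Aisha: 17·1 + 14·5 + 14·3 + 22·5 + 26·2 + 13·2 + 39·2 + 10·3 = 425
Yuki: 17·2 + 14·1 + 14·1 + 22·4 + 26·1 + 13·5 + 39·3 + 10·4 = 398
Sofia: 17·3 + 14·3 + 14·4 + 22·2 + 26·3 + 13·1 + 39·1 + 10·5 = 373
Nadia: 17·5 + 14·4 + 14·2 + 22·3 + 26·5 + 13·4 + 39·5 + 10·2 = 632
Nadia has the highest Borda score (632).

Nadia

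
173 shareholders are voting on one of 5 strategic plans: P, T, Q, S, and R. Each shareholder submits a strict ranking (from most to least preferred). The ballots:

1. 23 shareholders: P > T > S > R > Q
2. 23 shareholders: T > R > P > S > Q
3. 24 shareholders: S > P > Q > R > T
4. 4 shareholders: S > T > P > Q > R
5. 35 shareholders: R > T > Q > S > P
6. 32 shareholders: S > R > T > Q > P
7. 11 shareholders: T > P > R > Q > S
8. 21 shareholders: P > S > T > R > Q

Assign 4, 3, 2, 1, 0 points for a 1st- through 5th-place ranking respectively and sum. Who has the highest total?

T

P: 23·4 + 23·2 + 24·3 + 4·2 + 35·0 + 32·0 + 11·3 + 21·4 = 335
T: 23·3 + 23·4 + 24·0 + 4·3 + 35·3 + 32·2 + 11·4 + 21·2 = 428
Q: 23·0 + 23·0 + 24·2 + 4·1 + 35·2 + 32·1 + 11·1 + 21·0 = 165
S: 23·2 + 23·1 + 24·4 + 4·4 + 35·1 + 32·4 + 11·0 + 21·3 = 407
R: 23·1 + 23·3 + 24·1 + 4·0 + 35·4 + 32·3 + 11·2 + 21·1 = 395
T has the highest Borda score (428).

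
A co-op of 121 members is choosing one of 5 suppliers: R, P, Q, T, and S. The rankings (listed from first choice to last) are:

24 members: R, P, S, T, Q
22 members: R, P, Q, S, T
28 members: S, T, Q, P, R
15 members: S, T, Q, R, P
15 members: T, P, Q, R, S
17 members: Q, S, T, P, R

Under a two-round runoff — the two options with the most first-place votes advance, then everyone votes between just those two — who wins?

R

Round 1 first-place votes: R 46, P 0, Q 17, T 15, S 43.
R and S advance.
Runoff: R is preferred to S by 61 voters; S by 60.
R wins the runoff.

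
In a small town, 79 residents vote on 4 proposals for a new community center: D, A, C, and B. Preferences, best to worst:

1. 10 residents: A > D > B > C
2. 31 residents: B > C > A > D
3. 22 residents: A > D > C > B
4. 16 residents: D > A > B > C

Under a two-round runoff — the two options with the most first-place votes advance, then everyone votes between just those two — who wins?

A

Round 1 first-place votes: D 16, A 32, C 0, B 31.
A and B advance.
Runoff: A is preferred to B by 48 voters; B by 31.
A wins the runoff.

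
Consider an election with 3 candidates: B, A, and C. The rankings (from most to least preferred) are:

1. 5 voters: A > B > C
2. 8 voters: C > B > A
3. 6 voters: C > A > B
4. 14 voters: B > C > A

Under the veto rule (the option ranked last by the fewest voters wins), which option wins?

C

Last-place votes: B 6, A 22, C 5.
C is ranked last by the fewest voters, so C wins.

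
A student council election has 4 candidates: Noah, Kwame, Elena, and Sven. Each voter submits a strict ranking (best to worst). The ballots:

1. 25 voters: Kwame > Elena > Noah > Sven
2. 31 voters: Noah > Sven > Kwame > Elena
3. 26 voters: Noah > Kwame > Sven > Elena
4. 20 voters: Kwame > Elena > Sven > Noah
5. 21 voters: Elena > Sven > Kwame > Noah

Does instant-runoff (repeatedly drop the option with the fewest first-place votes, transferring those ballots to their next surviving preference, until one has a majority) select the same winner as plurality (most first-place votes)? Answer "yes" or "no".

Instant-runoff — R1 Noah 57, Kwame 45, Elena 21, Sven 0 (Sven out); R2 Noah 57, Kwame 45, Elena 21 (Elena out); R3 Noah 57, Kwame 66 (Kwame winner). Winner: Kwame.
Plurality — first-place votes: Noah 57, Kwame 45, Elena 21, Sven 0. Winner: Noah.
The two methods disagree.

no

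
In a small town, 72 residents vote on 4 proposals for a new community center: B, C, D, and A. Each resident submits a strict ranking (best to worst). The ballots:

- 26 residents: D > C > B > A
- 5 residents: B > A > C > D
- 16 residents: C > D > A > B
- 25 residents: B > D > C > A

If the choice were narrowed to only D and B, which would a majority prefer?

Voters preferring D to B: 42; preferring B to D: 30.
D wins the head-to-head.

D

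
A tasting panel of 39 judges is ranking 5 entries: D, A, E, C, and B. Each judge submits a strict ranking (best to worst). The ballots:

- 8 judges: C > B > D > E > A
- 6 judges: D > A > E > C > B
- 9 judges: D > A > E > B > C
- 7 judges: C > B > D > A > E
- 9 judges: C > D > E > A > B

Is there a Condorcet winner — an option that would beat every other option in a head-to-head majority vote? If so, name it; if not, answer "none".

C

C vs D: 24–15 for C.
C vs A: 24–15 for C.
C vs E: 24–15 for C.
C vs B: 30–9 for C.
C beats every other option head-to-head.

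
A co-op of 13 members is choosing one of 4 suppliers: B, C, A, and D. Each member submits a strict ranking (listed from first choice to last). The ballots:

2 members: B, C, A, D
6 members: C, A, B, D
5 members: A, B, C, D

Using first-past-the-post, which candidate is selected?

C

First-place votes: B 2, C 6, A 5, D 0.
C has the most first-place votes.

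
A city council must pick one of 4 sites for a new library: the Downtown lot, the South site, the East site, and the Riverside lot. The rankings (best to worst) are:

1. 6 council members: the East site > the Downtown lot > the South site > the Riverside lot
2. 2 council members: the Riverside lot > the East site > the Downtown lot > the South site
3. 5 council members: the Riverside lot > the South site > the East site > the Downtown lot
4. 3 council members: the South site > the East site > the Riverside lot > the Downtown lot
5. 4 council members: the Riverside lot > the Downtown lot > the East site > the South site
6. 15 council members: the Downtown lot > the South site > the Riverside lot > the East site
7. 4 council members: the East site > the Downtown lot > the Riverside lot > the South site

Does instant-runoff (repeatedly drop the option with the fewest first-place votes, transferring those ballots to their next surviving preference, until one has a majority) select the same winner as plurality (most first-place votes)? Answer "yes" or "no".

no

Instant-runoff — R1 the Downtown lot 15, the South site 3, the East site 10, the Riverside lot 11 (the South site out); R2 the Downtown lot 15, the East site 13, the Riverside lot 11 (the Riverside lot out); R3 the Downtown lot 19, the East site 20 (the East site winner). Winner: the East site.
Plurality — first-place votes: the Downtown lot 15, the South site 3, the East site 10, the Riverside lot 11. Winner: the Downtown lot.
The two methods disagree.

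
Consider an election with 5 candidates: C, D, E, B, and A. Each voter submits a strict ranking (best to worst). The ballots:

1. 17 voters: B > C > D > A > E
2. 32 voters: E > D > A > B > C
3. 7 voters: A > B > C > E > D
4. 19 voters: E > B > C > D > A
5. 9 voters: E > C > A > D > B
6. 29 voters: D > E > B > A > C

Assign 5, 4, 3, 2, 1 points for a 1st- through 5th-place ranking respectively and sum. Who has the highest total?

E

C: 17·4 + 32·1 + 7·3 + 19·3 + 9·4 + 29·1 = 243
D: 17·3 + 32·4 + 7·1 + 19·2 + 9·2 + 29·5 = 387
E: 17·1 + 32·5 + 7·2 + 19·5 + 9·5 + 29·4 = 447
B: 17·5 + 32·2 + 7·4 + 19·4 + 9·1 + 29·3 = 349
A: 17·2 + 32·3 + 7·5 + 19·1 + 9·3 + 29·2 = 269
E has the highest Borda score (447).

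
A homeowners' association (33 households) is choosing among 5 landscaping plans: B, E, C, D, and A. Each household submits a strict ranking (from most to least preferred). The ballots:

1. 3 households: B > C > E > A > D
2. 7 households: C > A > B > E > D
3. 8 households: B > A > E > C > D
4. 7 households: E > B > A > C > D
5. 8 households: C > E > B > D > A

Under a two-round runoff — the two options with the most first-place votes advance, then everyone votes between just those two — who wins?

Round 1 first-place votes: B 11, E 7, C 15, D 0, A 0.
C and B advance.
Runoff: C is preferred to B by 15 voters; B by 18.
B wins the runoff.

B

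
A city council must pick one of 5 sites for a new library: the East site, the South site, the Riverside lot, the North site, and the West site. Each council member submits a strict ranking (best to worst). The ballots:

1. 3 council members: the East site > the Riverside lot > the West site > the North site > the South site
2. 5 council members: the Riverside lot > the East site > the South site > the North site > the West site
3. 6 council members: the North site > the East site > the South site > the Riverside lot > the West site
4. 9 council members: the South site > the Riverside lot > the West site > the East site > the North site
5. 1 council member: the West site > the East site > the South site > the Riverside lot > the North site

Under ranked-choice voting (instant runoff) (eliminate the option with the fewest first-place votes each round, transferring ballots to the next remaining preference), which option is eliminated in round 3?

Round 1: the East site 3, the South site 9, the Riverside lot 5, the North site 6, the West site 1. Eliminate the West site.
Round 2: the East site 4, the South site 9, the Riverside lot 5, the North site 6. Eliminate the East site.
Round 3: the South site 10, the Riverside lot 8, the North site 6. Eliminate the North site.

the North site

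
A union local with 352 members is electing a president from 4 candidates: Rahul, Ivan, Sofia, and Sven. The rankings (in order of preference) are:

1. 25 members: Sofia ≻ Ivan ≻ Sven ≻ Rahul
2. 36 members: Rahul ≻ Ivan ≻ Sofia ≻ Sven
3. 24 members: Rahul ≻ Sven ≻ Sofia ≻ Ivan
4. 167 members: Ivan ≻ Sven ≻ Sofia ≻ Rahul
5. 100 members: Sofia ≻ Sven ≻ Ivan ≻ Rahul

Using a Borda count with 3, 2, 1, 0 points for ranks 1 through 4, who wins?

Rahul: 25·0 + 36·3 + 24·3 + 167·0 + 100·0 = 180
Ivan: 25·2 + 36·2 + 24·0 + 167·3 + 100·1 = 723
Sofia: 25·3 + 36·1 + 24·1 + 167·1 + 100·3 = 602
Sven: 25·1 + 36·0 + 24·2 + 167·2 + 100·2 = 607
Ivan has the highest Borda score (723).

Ivan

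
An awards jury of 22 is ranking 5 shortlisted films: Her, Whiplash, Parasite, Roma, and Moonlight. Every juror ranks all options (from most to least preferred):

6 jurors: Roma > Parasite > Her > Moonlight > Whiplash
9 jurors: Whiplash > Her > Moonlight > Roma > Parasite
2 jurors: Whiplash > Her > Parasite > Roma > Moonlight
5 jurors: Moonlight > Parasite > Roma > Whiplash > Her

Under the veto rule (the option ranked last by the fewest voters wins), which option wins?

Last-place votes: Her 5, Whiplash 6, Parasite 9, Roma 0, Moonlight 2.
Roma is ranked last by the fewest voters, so Roma wins.

Roma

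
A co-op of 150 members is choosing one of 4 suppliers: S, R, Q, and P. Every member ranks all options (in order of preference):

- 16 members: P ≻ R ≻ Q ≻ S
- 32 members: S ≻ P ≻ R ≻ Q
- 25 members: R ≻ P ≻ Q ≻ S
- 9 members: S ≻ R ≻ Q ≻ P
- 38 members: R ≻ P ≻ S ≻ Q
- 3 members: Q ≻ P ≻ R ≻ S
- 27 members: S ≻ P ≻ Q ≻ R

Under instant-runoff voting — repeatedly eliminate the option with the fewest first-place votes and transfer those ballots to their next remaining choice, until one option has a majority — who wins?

Round 1: S 68, R 63, Q 3, P 16. Eliminate Q.
Round 2: S 68, R 63, P 19. Eliminate P.
Round 3: S 68, R 82. R has a majority.

R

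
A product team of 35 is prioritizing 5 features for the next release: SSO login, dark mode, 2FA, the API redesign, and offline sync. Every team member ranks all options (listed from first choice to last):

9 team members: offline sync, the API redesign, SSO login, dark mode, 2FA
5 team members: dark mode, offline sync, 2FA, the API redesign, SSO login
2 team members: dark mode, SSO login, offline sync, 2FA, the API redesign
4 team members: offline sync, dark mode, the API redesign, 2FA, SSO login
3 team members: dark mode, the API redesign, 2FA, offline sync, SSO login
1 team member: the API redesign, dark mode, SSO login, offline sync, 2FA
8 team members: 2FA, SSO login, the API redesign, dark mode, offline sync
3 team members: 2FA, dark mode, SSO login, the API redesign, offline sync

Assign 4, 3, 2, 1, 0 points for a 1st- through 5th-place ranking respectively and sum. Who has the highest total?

dark mode

SSO login: 9·2 + 5·0 + 2·3 + 4·0 + 3·0 + 1·2 + 8·3 + 3·2 = 56
dark mode: 9·1 + 5·4 + 2·4 + 4·3 + 3·4 + 1·3 + 8·1 + 3·3 = 81
2FA: 9·0 + 5·2 + 2·1 + 4·1 + 3·2 + 1·0 + 8·4 + 3·4 = 66
the API redesign: 9·3 + 5·1 + 2·0 + 4·2 + 3·3 + 1·4 + 8·2 + 3·1 = 72
offline sync: 9·4 + 5·3 + 2·2 + 4·4 + 3·1 + 1·1 + 8·0 + 3·0 = 75
dark mode has the highest Borda score (81).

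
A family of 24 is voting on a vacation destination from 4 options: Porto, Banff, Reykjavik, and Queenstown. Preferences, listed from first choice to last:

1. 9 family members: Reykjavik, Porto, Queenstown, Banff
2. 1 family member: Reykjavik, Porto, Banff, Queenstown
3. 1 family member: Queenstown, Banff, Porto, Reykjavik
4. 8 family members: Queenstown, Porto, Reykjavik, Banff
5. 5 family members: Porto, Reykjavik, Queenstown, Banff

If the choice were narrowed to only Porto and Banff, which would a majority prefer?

Porto

Voters preferring Porto to Banff: 23; preferring Banff to Porto: 1.
Porto wins the head-to-head.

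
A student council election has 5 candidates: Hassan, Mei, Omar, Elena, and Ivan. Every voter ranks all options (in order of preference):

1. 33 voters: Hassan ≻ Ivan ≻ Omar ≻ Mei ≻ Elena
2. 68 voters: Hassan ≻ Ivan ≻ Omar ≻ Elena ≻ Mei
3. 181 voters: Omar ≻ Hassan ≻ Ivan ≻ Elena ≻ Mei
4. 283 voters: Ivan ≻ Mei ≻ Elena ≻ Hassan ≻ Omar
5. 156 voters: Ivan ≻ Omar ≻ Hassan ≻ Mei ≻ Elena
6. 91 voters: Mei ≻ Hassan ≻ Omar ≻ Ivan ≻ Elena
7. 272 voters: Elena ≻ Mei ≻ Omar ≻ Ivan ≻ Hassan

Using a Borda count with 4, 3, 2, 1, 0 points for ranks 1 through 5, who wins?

Hassan: 33·4 + 68·4 + 181·3 + 283·1 + 156·2 + 91·3 + 272·0 = 1815
Mei: 33·1 + 68·0 + 181·0 + 283·3 + 156·1 + 91·4 + 272·3 = 2218
Omar: 33·2 + 68·2 + 181·4 + 283·0 + 156·3 + 91·2 + 272·2 = 2120
Elena: 33·0 + 68·1 + 181·1 + 283·2 + 156·0 + 91·0 + 272·4 = 1903
Ivan: 33·3 + 68·3 + 181·2 + 283·4 + 156·4 + 91·1 + 272·1 = 2784
Ivan has the highest Borda score (2784).

Ivan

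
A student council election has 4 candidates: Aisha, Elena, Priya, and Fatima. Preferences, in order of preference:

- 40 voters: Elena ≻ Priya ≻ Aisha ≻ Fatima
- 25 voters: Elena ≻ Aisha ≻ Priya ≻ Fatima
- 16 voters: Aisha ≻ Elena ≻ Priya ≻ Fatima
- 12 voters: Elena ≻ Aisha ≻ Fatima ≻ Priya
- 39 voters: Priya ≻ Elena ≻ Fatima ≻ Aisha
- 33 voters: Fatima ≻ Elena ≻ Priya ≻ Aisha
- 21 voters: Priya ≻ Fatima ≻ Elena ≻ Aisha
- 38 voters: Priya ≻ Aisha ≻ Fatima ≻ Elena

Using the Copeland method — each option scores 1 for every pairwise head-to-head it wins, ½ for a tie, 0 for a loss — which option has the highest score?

Aisha: beats Fatima; loses to Elena and Priya → score 1.
Elena: beats Aisha, Priya, and Fatima → score 3.
Priya: beats Aisha and Fatima; loses to Elena → score 2.
Fatima: loses to Aisha, Elena, and Priya → score 0.
Elena has the best pairwise record.

Elena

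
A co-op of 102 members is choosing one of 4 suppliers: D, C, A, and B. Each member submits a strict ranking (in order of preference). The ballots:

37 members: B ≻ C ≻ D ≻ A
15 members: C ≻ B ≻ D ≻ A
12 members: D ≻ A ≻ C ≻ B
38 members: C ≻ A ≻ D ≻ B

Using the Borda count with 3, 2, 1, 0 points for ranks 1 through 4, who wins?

D: 37·1 + 15·1 + 12·3 + 38·1 = 126
C: 37·2 + 15·3 + 12·1 + 38·3 = 245
A: 37·0 + 15·0 + 12·2 + 38·2 = 100
B: 37·3 + 15·2 + 12·0 + 38·0 = 141
C has the highest Borda score (245).

C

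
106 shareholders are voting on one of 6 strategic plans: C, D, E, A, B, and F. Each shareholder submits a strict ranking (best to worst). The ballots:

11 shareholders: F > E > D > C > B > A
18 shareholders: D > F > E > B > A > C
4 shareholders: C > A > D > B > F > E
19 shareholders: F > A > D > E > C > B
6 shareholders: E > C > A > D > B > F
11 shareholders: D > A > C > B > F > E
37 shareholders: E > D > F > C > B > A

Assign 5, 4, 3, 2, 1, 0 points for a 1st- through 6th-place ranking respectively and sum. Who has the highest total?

C: 11·2 + 18·0 + 4·5 + 19·1 + 6·4 + 11·3 + 37·2 = 192
D: 11·3 + 18·5 + 4·3 + 19·3 + 6·2 + 11·5 + 37·4 = 407
E: 11·4 + 18·3 + 4·0 + 19·2 + 6·5 + 11·0 + 37·5 = 351
A: 11·0 + 18·1 + 4·4 + 19·4 + 6·3 + 11·4 + 37·0 = 172
B: 11·1 + 18·2 + 4·2 + 19·0 + 6·1 + 11·2 + 37·1 = 120
F: 11·5 + 18·4 + 4·1 + 19·5 + 6·0 + 11·1 + 37·3 = 348
D has the highest Borda score (407).

D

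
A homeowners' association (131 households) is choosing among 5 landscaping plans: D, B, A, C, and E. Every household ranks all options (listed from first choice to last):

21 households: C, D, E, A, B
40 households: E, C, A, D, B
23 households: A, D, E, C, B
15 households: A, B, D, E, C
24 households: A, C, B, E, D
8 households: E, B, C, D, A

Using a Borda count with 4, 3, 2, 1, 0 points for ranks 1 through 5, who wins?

D: 21·3 + 40·1 + 23·3 + 15·2 + 24·0 + 8·1 = 210
B: 21·0 + 40·0 + 23·0 + 15·3 + 24·2 + 8·3 = 117
A: 21·1 + 40·2 + 23·4 + 15·4 + 24·4 + 8·0 = 349
C: 21·4 + 40·3 + 23·1 + 15·0 + 24·3 + 8·2 = 315
E: 21·2 + 40·4 + 23·2 + 15·1 + 24·1 + 8·4 = 319
A has the highest Borda score (349).

A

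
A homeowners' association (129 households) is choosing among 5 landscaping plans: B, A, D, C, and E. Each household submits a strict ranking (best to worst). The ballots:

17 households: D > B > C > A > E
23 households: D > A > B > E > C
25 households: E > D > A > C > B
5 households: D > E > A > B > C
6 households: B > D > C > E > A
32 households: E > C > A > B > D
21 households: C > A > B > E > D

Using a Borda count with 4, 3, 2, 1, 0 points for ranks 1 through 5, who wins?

B: 17·3 + 23·2 + 25·0 + 5·1 + 6·4 + 32·1 + 21·2 = 200
A: 17·1 + 23·3 + 25·2 + 5·2 + 6·0 + 32·2 + 21·3 = 273
D: 17·4 + 23·4 + 25·3 + 5·4 + 6·3 + 32·0 + 21·0 = 273
C: 17·2 + 23·0 + 25·1 + 5·0 + 6·2 + 32·3 + 21·4 = 251
E: 17·0 + 23·1 + 25·4 + 5·3 + 6·1 + 32·4 + 21·1 = 293
E has the highest Borda score (293).

E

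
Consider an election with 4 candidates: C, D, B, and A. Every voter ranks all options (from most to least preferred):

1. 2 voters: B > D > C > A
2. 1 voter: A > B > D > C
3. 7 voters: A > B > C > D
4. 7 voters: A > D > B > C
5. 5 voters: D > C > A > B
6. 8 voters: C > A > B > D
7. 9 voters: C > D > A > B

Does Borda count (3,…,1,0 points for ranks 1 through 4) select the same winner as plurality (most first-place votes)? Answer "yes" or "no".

no

Borda — scores: C 70, D 52, B 37, A 75. Winner: A.
Plurality — first-place votes: C 17, D 5, B 2, A 15. Winner: C.
The two methods disagree.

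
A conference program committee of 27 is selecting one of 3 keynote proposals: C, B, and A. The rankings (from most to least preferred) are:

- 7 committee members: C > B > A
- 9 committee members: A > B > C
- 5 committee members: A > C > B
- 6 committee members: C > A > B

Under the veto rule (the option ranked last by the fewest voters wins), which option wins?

A

Last-place votes: C 9, B 11, A 7.
A is ranked last by the fewest voters, so A wins.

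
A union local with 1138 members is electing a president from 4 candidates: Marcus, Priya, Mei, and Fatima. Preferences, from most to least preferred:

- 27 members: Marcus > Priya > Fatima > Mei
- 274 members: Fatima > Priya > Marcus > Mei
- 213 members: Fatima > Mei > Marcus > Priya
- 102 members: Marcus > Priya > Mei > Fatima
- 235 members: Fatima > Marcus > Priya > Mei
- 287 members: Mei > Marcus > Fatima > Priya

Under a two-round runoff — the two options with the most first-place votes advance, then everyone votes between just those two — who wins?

Fatima

Round 1 first-place votes: Marcus 129, Priya 0, Mei 287, Fatima 722.
Fatima and Mei advance.
Runoff: Fatima is preferred to Mei by 749 voters; Mei by 389.
Fatima wins the runoff.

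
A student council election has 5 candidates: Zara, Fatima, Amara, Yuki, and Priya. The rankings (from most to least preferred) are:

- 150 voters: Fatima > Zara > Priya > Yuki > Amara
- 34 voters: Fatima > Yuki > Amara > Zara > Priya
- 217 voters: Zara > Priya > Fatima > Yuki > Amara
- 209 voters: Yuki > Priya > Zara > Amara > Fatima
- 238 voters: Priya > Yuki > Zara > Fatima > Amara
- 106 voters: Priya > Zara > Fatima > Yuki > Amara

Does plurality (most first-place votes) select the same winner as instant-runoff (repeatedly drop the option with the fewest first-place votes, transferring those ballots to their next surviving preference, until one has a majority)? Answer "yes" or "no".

yes

Plurality — first-place votes: Zara 217, Fatima 184, Amara 0, Yuki 209, Priya 344. Winner: Priya.
Instant-runoff — R1 Zara 217, Fatima 184, Amara 0, Yuki 209, Priya 344 (Amara out); R2 Zara 217, Fatima 184, Yuki 209, Priya 344 (Fatima out); R3 Zara 367, Yuki 243, Priya 344 (Yuki out); R4 Zara 401, Priya 553 (Priya winner). Winner: Priya.
The two methods agree.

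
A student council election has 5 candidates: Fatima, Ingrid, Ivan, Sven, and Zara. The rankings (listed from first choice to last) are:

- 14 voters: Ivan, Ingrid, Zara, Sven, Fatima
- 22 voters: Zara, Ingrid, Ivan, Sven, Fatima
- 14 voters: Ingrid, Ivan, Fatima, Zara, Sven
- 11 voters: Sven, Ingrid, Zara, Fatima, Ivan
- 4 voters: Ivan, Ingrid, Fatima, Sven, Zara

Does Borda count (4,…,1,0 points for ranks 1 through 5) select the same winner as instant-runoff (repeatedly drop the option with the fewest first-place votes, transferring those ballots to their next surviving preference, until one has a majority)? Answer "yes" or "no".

yes

Borda — scores: Fatima 47, Ingrid 209, Ivan 158, Sven 84, Zara 152. Winner: Ingrid.
Instant-runoff — R1 Fatima 0, Ingrid 14, Ivan 18, Sven 11, Zara 22 (Fatima out); R2 Ingrid 14, Ivan 18, Sven 11, Zara 22 (Sven out); R3 Ingrid 25, Ivan 18, Zara 22 (Ivan out); R4 Ingrid 43, Zara 22 (Ingrid winner). Winner: Ingrid.
The two methods agree.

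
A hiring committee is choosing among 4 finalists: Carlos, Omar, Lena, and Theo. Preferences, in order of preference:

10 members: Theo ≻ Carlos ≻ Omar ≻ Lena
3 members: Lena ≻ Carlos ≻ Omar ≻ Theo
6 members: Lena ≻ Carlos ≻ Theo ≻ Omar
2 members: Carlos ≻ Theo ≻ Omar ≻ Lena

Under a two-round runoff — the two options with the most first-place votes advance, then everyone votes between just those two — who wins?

Round 1 first-place votes: Carlos 2, Omar 0, Lena 9, Theo 10.
Theo and Lena advance.
Runoff: Theo is preferred to Lena by 12 voters; Lena by 9.
Theo wins the runoff.

Theo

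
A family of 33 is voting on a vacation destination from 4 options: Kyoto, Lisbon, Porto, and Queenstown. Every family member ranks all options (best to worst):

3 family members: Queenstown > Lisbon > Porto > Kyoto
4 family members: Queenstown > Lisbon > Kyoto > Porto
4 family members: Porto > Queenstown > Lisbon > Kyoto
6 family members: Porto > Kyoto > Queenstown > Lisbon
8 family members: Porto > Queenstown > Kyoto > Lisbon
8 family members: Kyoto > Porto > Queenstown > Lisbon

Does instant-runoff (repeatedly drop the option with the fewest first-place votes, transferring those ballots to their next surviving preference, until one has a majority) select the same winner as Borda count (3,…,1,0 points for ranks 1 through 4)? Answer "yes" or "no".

Instant-runoff — R1 Kyoto 8, Lisbon 0, Porto 18, Queenstown 7 (Porto winner). Winner: Porto.
Borda — scores: Kyoto 48, Lisbon 18, Porto 73, Queenstown 59. Winner: Porto.
The two methods agree.

yes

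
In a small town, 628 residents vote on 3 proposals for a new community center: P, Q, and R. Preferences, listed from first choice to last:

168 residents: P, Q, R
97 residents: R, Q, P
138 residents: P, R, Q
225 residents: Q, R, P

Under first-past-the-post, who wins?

P

First-place votes: P 306, Q 225, R 97.
P has the most first-place votes.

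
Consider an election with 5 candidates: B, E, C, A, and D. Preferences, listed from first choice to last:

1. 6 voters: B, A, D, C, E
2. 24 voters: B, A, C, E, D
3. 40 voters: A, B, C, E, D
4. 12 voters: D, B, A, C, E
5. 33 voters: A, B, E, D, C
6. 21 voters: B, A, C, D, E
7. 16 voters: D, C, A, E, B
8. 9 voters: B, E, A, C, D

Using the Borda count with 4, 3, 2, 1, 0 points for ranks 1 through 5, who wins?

B: 6·4 + 24·4 + 40·3 + 12·3 + 33·3 + 21·4 + 16·0 + 9·4 = 495
E: 6·0 + 24·1 + 40·1 + 12·0 + 33·2 + 21·0 + 16·1 + 9·3 = 173
C: 6·1 + 24·2 + 40·2 + 12·1 + 33·0 + 21·2 + 16·3 + 9·1 = 245
A: 6·3 + 24·3 + 40·4 + 12·2 + 33·4 + 21·3 + 16·2 + 9·2 = 519
D: 6·2 + 24·0 + 40·0 + 12·4 + 33·1 + 21·1 + 16·4 + 9·0 = 178
A has the highest Borda score (519).

A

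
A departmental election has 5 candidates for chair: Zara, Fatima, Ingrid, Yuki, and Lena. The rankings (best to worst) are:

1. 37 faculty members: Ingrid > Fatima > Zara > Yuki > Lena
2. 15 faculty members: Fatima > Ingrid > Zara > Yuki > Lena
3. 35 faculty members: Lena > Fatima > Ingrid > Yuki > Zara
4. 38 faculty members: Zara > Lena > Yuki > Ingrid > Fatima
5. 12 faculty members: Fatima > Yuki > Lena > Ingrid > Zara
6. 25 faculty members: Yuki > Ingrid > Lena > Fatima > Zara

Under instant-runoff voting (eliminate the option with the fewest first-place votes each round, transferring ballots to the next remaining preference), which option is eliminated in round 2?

Round 1: Zara 38, Fatima 27, Ingrid 37, Yuki 25, Lena 35. Eliminate Yuki.
Round 2: Zara 38, Fatima 27, Ingrid 62, Lena 35. Eliminate Fatima.

Fatima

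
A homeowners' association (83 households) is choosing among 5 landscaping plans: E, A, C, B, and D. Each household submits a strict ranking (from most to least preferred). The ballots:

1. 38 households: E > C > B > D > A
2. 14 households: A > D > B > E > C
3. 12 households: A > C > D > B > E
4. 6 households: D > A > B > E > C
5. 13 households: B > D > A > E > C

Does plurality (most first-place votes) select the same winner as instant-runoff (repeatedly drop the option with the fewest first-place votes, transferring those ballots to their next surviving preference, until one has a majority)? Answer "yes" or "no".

no

Plurality — first-place votes: E 38, A 26, C 0, B 13, D 6. Winner: E.
Instant-runoff — R1 E 38, A 26, C 0, B 13, D 6 (C out); R2 E 38, A 26, B 13, D 6 (D out); R3 E 38, A 32, B 13 (B out); R4 E 38, A 45 (A winner). Winner: A.
The two methods disagree.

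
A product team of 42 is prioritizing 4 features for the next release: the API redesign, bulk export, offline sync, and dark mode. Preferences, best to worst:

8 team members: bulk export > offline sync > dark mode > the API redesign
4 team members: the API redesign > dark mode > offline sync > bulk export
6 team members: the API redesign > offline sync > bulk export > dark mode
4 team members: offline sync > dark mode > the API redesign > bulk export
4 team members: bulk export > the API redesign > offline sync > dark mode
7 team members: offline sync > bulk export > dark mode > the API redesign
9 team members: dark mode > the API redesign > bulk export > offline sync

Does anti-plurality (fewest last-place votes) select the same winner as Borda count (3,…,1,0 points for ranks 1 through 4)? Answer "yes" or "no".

no

Anti-plurality — last-place votes: the API redesign 15, bulk export 8, offline sync 9, dark mode 10. Winner: bulk export.
Borda — scores: the API redesign 60, bulk export 65, offline sync 69, dark mode 58. Winner: offline sync.
The two methods disagree.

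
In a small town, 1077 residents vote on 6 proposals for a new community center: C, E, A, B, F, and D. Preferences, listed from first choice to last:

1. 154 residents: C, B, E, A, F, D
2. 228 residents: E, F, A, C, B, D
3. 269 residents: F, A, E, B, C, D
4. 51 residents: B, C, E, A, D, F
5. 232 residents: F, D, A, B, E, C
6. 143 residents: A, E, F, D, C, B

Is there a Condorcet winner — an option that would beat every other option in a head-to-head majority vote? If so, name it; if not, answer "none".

Checking pairwise contests:
E beats C 872–205.
A beats E 644–433.
F beats A 729–348.
E beats B 640–437.
E beats F 576–501.
C beats D 702–375.
Every option loses at least one head-to-head, so there is no Condorcet winner.

none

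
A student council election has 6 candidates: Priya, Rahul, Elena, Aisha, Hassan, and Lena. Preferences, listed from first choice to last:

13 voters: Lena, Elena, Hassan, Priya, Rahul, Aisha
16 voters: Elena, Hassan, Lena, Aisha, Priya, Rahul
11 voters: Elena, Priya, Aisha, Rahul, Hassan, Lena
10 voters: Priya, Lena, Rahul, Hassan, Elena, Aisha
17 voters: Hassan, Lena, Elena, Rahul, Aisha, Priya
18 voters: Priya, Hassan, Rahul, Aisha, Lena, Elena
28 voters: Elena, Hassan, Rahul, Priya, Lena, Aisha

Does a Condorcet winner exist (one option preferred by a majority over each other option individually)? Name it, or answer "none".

Checking pairwise contests:
Elena beats Priya 85–28.
Priya beats Rahul 68–45.
Lena beats Elena 58–55.
Priya beats Aisha 80–33.
Elena beats Hassan 68–45.
Priya beats Lena 67–46.
Every option loses at least one head-to-head, so there is no Condorcet winner.

none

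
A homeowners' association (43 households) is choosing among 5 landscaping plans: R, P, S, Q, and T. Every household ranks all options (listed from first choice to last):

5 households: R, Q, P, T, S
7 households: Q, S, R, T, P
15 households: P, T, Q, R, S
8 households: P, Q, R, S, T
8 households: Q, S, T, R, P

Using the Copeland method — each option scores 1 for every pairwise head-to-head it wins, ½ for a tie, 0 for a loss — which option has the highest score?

R: beats S; loses to P, Q, and T → score 1.
P: beats R, S, Q, and T → score 4.
S: beats T; loses to R, P, and Q → score 1.
Q: beats R, S, and T; loses to P → score 3.
T: beats R; loses to P, S, and Q → score 1.
P has the best pairwise record.

P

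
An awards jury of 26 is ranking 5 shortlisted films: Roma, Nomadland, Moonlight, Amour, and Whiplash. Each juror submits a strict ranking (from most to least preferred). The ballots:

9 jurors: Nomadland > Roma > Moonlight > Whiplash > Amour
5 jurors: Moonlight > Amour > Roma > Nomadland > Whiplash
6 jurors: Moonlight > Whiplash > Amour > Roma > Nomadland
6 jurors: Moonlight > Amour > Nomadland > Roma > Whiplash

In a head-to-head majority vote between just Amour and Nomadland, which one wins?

Voters preferring Amour to Nomadland: 17; preferring Nomadland to Amour: 9.
Amour wins the head-to-head.

Amour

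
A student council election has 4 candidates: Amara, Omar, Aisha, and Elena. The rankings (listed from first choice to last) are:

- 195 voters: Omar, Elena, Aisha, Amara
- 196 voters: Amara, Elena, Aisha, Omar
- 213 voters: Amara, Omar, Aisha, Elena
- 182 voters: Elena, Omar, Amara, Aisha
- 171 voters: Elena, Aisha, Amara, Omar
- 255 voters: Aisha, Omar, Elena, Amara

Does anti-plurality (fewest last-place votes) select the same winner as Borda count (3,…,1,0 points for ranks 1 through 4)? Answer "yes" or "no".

Anti-plurality — last-place votes: Amara 450, Omar 367, Aisha 182, Elena 213. Winner: Aisha.
Borda — scores: Amara 1580, Omar 1885, Aisha 1711, Elena 2096. Winner: Elena.
The two methods disagree.

no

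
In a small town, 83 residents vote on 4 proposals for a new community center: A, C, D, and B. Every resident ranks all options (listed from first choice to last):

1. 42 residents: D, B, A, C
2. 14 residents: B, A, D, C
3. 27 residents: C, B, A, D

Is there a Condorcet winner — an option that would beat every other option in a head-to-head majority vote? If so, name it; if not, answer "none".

D vs A: 42–41 for D.
D vs C: 56–27 for D.
D vs B: 42–41 for D.
D beats every other option head-to-head.

D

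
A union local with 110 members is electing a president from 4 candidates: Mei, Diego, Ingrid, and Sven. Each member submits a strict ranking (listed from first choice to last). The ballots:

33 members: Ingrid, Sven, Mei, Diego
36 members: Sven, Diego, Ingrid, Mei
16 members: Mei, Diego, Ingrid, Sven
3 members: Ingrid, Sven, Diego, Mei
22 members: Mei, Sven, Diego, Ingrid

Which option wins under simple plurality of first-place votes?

Mei

First-place votes: Mei 38, Diego 0, Ingrid 36, Sven 36.
Mei has the most first-place votes.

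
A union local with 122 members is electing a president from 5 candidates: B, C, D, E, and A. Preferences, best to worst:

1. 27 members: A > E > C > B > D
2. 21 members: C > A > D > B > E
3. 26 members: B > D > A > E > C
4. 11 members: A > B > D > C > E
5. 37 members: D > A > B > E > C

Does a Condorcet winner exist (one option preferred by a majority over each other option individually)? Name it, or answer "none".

none

Checking pairwise contests:
A beats B 96–26.
B beats C 74–48.
B beats D 64–58.
B beats E 95–27.
D beats A 63–59.
Every option loses at least one head-to-head, so there is no Condorcet winner.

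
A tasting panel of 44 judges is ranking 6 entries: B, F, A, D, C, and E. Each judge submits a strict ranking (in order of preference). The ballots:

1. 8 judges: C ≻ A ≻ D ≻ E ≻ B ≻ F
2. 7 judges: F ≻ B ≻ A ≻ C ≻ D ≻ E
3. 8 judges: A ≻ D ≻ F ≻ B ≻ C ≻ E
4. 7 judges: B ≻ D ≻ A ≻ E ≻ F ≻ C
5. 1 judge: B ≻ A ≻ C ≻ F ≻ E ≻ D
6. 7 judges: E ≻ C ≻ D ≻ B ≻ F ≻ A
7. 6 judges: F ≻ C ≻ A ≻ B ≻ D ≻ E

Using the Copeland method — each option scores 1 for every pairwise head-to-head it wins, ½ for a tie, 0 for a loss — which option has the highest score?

A

B: beats F, C, and E; ties A; loses to D → score 3.5.
F: beats C; ties E; loses to B, A, and D → score 1.5.
A: beats F, D, C, and E; ties B → score 4.5.
D: beats B, F, and E; loses to A and C → score 3.
C: beats D and E; loses to B, F, and A → score 2.
E: ties F; loses to B, A, D, and C → score 0.5.
A has the best pairwise record.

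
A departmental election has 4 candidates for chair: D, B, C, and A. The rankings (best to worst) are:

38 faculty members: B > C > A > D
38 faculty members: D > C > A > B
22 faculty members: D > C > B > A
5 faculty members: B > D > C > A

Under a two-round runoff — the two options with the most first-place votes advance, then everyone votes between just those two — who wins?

D

Round 1 first-place votes: D 60, B 43, C 0, A 0.
D and B advance.
Runoff: D is preferred to B by 60 voters; B by 43.
D wins the runoff.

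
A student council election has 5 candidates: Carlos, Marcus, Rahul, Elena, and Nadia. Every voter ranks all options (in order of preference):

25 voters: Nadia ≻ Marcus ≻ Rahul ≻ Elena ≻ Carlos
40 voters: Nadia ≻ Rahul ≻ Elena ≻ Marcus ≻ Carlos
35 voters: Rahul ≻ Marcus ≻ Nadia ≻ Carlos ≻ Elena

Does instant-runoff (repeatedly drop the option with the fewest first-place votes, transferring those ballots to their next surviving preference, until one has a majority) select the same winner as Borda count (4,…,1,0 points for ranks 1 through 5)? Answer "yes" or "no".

yes

Instant-runoff — R1 Carlos 0, Marcus 0, Rahul 35, Elena 0, Nadia 65 (Nadia winner). Winner: Nadia.
Borda — scores: Carlos 35, Marcus 220, Rahul 310, Elena 105, Nadia 330. Winner: Nadia.
The two methods agree.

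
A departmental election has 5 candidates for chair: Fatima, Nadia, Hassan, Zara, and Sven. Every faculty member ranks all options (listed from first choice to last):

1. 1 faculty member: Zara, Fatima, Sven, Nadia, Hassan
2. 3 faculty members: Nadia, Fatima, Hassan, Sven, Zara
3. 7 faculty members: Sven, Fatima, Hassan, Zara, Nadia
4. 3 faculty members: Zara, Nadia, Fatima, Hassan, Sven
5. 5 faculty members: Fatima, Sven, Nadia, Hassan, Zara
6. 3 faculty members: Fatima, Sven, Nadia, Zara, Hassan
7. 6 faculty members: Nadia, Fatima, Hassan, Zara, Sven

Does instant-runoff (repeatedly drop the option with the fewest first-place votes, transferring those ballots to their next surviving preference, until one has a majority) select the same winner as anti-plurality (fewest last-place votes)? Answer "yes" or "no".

yes

Instant-runoff — R1 Fatima 8, Nadia 9, Hassan 0, Zara 4, Sven 7 (Hassan out); R2 Fatima 8, Nadia 9, Zara 4, Sven 7 (Zara out); R3 Fatima 9, Nadia 12, Sven 7 (Sven out); R4 Fatima 16, Nadia 12 (Fatima winner). Winner: Fatima.
Anti-plurality — last-place votes: Fatima 0, Nadia 7, Hassan 4, Zara 8, Sven 9. Winner: Fatima.
The two methods agree.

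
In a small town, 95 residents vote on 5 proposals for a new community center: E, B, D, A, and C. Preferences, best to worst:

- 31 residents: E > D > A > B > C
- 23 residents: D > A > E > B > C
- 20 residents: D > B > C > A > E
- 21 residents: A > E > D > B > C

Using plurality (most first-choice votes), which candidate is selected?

First-place votes: E 31, B 0, D 43, A 21, C 0.
D has the most first-place votes.

D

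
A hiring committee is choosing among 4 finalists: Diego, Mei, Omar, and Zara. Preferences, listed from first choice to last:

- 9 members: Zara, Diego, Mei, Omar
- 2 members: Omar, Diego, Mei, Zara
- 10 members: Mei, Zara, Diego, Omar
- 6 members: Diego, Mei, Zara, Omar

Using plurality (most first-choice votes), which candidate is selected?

Mei

First-place votes: Diego 6, Mei 10, Omar 2, Zara 9.
Mei has the most first-place votes.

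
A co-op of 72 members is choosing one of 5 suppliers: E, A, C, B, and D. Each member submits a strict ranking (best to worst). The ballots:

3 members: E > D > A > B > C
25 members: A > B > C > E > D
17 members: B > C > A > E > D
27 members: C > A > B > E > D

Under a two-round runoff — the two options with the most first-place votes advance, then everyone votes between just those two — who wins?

Round 1 first-place votes: E 3, A 25, C 27, B 17, D 0.
C and A advance.
Runoff: C is preferred to A by 44 voters; A by 28.
C wins the runoff.

C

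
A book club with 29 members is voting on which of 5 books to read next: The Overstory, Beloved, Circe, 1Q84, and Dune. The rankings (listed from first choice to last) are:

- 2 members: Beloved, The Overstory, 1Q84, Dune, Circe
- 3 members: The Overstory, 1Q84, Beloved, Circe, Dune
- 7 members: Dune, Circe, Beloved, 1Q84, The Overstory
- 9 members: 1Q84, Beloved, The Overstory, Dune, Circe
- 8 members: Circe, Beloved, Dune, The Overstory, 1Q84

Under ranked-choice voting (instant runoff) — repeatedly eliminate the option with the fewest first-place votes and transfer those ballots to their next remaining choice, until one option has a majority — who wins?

Round 1: The Overstory 3, Beloved 2, Circe 8, 1Q84 9, Dune 7. Eliminate Beloved.
Round 2: The Overstory 5, Circe 8, 1Q84 9, Dune 7. Eliminate The Overstory.
Round 3: Circe 8, 1Q84 14, Dune 7. Eliminate Dune.
Round 4: Circe 15, 1Q84 14. Circe has a majority.

Circe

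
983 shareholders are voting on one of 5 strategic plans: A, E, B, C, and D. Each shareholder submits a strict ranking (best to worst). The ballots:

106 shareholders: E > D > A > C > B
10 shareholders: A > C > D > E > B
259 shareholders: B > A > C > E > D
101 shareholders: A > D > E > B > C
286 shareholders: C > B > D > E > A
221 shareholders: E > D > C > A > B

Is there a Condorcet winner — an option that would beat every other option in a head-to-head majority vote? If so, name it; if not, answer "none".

C vs A: 507–476 for C.
C vs E: 555–428 for C.
C vs B: 623–360 for C.
C vs D: 555–428 for C.
C beats every other option head-to-head.

C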